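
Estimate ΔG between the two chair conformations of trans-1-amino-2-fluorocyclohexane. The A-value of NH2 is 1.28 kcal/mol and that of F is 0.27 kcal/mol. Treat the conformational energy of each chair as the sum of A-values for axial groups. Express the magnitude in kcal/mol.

C1 and C2 have opposite parity, so for the trans isomer the two substituents are e,e in one chair and a,a in the other.
Chair I (amino axial, fluoro axial): E = 1.55 kcal/mol.
Chair II (amino equatorial, fluoro equatorial): E = 0.00 kcal/mol.
ΔE = 1.55 − 0.00 = 1.55 kcal/mol; chair II is more stable.

1.55 kcal/mol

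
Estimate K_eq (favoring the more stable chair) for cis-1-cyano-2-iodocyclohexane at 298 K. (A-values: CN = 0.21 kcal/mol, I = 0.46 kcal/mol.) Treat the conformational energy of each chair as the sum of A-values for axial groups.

K ≈ 1.53

C1 and C2 have opposite parity, so for the cis isomer the two substituents are one axial and one equatorial in each chair.
Chair I (cyano axial, iodo equatorial): E = 0.21 kcal/mol; chair II (cyano equatorial, iodo axial): E = 0.46 kcal/mol.
ΔG = 0.25 kcal/mol between the two chairs.
K = exp(ΔG/RT) with R = 1.987×10⁻³ kcal mol⁻¹ K⁻¹ and T = 298 K gives K ≈ 1.53.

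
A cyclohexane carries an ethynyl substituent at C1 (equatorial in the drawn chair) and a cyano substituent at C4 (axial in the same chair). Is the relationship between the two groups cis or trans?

cis

C1 and C4 have opposite parity, so their axial bonds point in opposite directions.
With opposite-parity carbons, two substituents on the same face are one axial and one equatorial; opposite faces give both axial or both equatorial.
Here the groups are equatorial/axial → same face → cis.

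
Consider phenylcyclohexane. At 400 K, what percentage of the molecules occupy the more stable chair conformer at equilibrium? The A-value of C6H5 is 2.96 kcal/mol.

97.6%

One chair has the phenyl group axial (E = 2.96 kcal/mol) and the other has it equatorial (E = 0).
ΔG = 2.96 kcal/mol between the two chairs.
K = exp(ΔG/RT) with R = 1.987×10⁻³ kcal mol⁻¹ K⁻¹ and T = 400 K gives K ≈ 41.4.
Fraction in the lower-energy chair = K/(K+1) = 97.6%.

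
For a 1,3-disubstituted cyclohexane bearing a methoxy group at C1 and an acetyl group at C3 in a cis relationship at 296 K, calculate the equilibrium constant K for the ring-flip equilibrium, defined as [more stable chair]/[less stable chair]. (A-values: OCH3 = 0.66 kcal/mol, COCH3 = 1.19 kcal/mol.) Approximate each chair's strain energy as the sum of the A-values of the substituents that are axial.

C1 and C3 have the same parity, so for the cis isomer the two substituents are e,e in one chair and a,a in the other.
Chair I (methoxy axial, acetyl axial): E = 1.85 kcal/mol; chair II (methoxy equatorial, acetyl equatorial): E = 0.00 kcal/mol.
ΔG = 1.85 kcal/mol between the two chairs.
K = exp(ΔG/RT) with R = 1.987×10⁻³ kcal mol⁻¹ K⁻¹ and T = 296 K gives K ≈ 23.2.

K ≈ 23.2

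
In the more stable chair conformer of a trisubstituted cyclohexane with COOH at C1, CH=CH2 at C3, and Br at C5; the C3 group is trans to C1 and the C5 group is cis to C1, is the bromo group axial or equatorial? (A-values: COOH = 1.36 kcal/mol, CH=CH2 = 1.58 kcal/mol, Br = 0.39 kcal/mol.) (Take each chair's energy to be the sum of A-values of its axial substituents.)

equatorial

Chair I (carboxyl axial, vinyl equatorial, bromo axial): E = 1.75 kcal/mol.
Chair II (carboxyl equatorial, vinyl axial, bromo equatorial): E = 1.58 kcal/mol.
Chair II is the more stable (lower-energy) conformer, and in that chair the bromo group is equatorial.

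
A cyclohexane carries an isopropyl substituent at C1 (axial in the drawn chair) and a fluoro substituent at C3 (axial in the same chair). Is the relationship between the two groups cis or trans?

C1 and C3 have the same parity, so their axial bonds point in the same direction.
With same-parity carbons, two substituents on the same face are both axial or both equatorial; opposite faces give one of each.
Here the groups are axial/axial → same face → cis.

cis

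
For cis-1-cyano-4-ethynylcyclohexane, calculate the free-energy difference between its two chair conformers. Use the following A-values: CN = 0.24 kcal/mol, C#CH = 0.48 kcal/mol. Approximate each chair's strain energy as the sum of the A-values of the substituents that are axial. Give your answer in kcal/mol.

0.24 kcal/mol

C1 and C4 have opposite parity, so for the cis isomer the two substituents are one axial and one equatorial in each chair.
Chair I (cyano axial, ethynyl equatorial): E = 0.24 kcal/mol.
Chair II (cyano equatorial, ethynyl axial): E = 0.48 kcal/mol.
ΔE = 0.48 − 0.24 = 0.24 kcal/mol; chair I is more stable.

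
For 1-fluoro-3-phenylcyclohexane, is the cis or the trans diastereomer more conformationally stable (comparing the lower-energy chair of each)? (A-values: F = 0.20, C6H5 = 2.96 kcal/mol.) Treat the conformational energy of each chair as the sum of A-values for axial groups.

cis

At 1,3 positions (parity same): cis → (e,e or a,a); trans → (a,e or e,a).
Best chair for cis: E = 0.00 kcal/mol; best chair for trans: E = 0.20 kcal/mol.
The cis isomer is lower by 0.20 kcal/mol.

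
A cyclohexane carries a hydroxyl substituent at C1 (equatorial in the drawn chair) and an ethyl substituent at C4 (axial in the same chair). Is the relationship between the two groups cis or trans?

cis

C1 and C4 have opposite parity, so their axial bonds point in opposite directions.
With opposite-parity carbons, two substituents on the same face are one axial and one equatorial; opposite faces give both axial or both equatorial.
Here the groups are equatorial/axial → same face → cis.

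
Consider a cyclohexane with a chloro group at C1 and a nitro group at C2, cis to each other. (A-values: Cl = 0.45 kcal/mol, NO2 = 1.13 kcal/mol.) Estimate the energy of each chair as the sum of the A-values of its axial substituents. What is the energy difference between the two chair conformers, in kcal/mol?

0.68 kcal/mol

C1 and C2 have opposite parity, so for the cis isomer the two substituents are one axial and one equatorial in each chair.
Chair I (chloro axial, nitro equatorial): E = 0.45 kcal/mol.
Chair II (chloro equatorial, nitro axial): E = 1.13 kcal/mol.
ΔE = 1.13 − 0.45 = 0.68 kcal/mol; chair I is more stable.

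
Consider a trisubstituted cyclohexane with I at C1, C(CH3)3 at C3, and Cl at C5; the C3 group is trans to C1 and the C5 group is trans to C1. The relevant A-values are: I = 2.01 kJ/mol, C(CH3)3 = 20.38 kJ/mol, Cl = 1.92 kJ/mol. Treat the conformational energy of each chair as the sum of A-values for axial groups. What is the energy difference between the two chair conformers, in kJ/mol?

Chair I (iodo axial, tert-butyl equatorial, chloro equatorial): E = 2.01 kJ/mol.
Chair II (iodo equatorial, tert-butyl axial, chloro axial): E = 22.30 kJ/mol.
ΔE = 22.30 − 2.01 = 20.29 kJ/mol; chair I is more stable.

20.29 kJ/mol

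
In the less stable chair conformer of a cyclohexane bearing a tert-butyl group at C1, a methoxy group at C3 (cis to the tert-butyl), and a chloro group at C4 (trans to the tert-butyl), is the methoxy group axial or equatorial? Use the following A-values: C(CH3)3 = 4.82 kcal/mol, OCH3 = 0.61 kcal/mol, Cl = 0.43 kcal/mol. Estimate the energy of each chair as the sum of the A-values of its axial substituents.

axial

Chair I (tert-butyl axial, methoxy axial, chloro axial): E = 5.86 kcal/mol.
Chair II (tert-butyl equatorial, methoxy equatorial, chloro equatorial): E = 0.00 kcal/mol.
Chair I is the less stable (higher-energy) conformer, and in that chair the methoxy group is axial.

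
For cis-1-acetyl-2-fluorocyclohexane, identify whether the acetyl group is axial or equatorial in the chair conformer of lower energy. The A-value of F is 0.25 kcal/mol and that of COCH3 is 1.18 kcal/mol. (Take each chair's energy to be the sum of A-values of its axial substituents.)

C1 and C2 have opposite parity, so for the cis isomer the two substituents are one axial and one equatorial in each chair.
Chair I (fluoro axial, acetyl equatorial): E = 0.25 kcal/mol.
Chair II (fluoro equatorial, acetyl axial): E = 1.18 kcal/mol.
Chair I is the more stable (lower-energy) conformer, and in that chair the acetyl group is equatorial.

equatorial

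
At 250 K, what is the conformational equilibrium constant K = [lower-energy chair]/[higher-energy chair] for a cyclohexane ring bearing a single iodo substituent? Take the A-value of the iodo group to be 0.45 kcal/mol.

K ≈ 2.47

One chair has the iodo group axial (E = 0.45 kcal/mol) and the other has it equatorial (E = 0).
ΔG = 0.45 kcal/mol between the two chairs.
K = exp(ΔG/RT) with R = 1.987×10⁻³ kcal mol⁻¹ K⁻¹ and T = 250 K gives K ≈ 2.47.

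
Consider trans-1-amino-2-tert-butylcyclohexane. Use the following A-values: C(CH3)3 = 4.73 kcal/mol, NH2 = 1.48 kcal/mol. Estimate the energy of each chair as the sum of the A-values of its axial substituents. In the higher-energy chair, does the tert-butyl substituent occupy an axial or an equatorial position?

axial

C1 and C2 have opposite parity, so for the trans isomer the two substituents are e,e in one chair and a,a in the other.
Chair I (tert-butyl axial, amino axial): E = 6.21 kcal/mol.
Chair II (tert-butyl equatorial, amino equatorial): E = 0.00 kcal/mol.
Chair I is the less stable (higher-energy) conformer, and in that chair the tert-butyl group is axial.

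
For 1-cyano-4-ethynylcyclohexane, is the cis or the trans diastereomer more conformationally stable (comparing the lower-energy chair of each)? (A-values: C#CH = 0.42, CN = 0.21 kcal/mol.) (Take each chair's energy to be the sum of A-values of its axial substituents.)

At 1,4 positions (parity opposite): cis → (a,e or e,a); trans → (e,e or a,a).
Best chair for cis: E = 0.21 kcal/mol; best chair for trans: E = 0.00 kcal/mol.
The trans isomer is lower by 0.21 kcal/mol.

trans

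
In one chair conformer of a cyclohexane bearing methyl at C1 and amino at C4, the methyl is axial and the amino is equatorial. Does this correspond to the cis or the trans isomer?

C1 and C4 have opposite parity, so their axial bonds point in opposite directions.
With opposite-parity carbons, two substituents on the same face are one axial and one equatorial; opposite faces give both axial or both equatorial.
Here the groups are axial/equatorial → same face → cis.

cis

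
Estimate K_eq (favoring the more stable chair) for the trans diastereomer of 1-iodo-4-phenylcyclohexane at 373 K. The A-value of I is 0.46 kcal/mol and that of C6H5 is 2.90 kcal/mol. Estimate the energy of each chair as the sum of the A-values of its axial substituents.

C1 and C4 have opposite parity, so for the trans isomer the two substituents are e,e in one chair and a,a in the other.
Chair I (iodo axial, phenyl axial): E = 3.36 kcal/mol; chair II (iodo equatorial, phenyl equatorial): E = 0.00 kcal/mol.
ΔG = 3.36 kcal/mol between the two chairs.
K = exp(ΔG/RT) with R = 1.987×10⁻³ kcal mol⁻¹ K⁻¹ and T = 373 K gives K ≈ 93.1.

K ≈ 93.1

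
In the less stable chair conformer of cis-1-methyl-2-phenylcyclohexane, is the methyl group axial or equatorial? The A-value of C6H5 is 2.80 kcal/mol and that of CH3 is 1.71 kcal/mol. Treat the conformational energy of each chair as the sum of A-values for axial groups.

C1 and C2 have opposite parity, so for the cis isomer the two substituents are one axial and one equatorial in each chair.
Chair I (phenyl axial, methyl equatorial): E = 2.80 kcal/mol.
Chair II (phenyl equatorial, methyl axial): E = 1.71 kcal/mol.
Chair I is the less stable (higher-energy) conformer, and in that chair the methyl group is equatorial.

equatorial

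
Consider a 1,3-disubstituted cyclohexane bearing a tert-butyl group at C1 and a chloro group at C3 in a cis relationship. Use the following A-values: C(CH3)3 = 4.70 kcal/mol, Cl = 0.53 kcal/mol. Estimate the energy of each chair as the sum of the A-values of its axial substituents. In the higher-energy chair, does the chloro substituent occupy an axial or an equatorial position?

C1 and C3 have the same parity, so for the cis isomer the two substituents are e,e in one chair and a,a in the other.
Chair I (tert-butyl axial, chloro axial): E = 5.23 kcal/mol.
Chair II (tert-butyl equatorial, chloro equatorial): E = 0.00 kcal/mol.
Chair I is the less stable (higher-energy) conformer, and in that chair the chloro group is axial.

axial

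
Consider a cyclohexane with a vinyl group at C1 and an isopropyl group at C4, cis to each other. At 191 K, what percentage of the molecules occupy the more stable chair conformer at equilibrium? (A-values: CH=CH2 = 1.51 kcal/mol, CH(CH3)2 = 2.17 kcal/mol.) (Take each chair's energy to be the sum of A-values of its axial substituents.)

85.1%

C1 and C4 have opposite parity, so for the cis isomer the two substituents are one axial and one equatorial in each chair.
Chair I (vinyl axial, isopropyl equatorial): E = 1.51 kcal/mol; chair II (vinyl equatorial, isopropyl axial): E = 2.17 kcal/mol.
ΔG = 0.66 kcal/mol between the two chairs.
K = exp(ΔG/RT) with R = 1.987×10⁻³ kcal mol⁻¹ K⁻¹ and T = 191 K gives K ≈ 5.69.
Fraction in the lower-energy chair = K/(K+1) = 85.1%.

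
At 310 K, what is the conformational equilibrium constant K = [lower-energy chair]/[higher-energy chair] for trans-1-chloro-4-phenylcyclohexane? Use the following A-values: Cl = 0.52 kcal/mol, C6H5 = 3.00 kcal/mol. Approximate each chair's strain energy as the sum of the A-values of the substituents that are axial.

C1 and C4 have opposite parity, so for the trans isomer the two substituents are e,e in one chair and a,a in the other.
Chair I (chloro axial, phenyl axial): E = 3.52 kcal/mol; chair II (chloro equatorial, phenyl equatorial): E = 0.00 kcal/mol.
ΔG = 3.52 kcal/mol between the two chairs.
K = exp(ΔG/RT) with R = 1.987×10⁻³ kcal mol⁻¹ K⁻¹ and T = 310 K gives K ≈ 303.

K ≈ 303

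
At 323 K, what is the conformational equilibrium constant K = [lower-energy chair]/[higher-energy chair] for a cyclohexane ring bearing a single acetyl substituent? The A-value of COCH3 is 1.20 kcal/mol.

K ≈ 6.49

One chair has the acetyl group axial (E = 1.20 kcal/mol) and the other has it equatorial (E = 0).
ΔG = 1.20 kcal/mol between the two chairs.
K = exp(ΔG/RT) with R = 1.987×10⁻³ kcal mol⁻¹ K⁻¹ and T = 323 K gives K ≈ 6.49.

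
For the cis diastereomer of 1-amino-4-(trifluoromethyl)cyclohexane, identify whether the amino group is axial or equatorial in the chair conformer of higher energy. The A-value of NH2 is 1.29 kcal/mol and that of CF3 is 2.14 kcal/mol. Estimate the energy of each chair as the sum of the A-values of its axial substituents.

equatorial

C1 and C4 have opposite parity, so for the cis isomer the two substituents are one axial and one equatorial in each chair.
Chair I (amino axial, trifluoromethyl equatorial): E = 1.29 kcal/mol.
Chair II (amino equatorial, trifluoromethyl axial): E = 2.14 kcal/mol.
Chair II is the less stable (higher-energy) conformer, and in that chair the amino group is equatorial.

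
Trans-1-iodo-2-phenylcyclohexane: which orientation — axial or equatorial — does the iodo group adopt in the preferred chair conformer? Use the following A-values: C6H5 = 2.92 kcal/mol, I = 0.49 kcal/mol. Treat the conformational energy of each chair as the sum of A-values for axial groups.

C1 and C2 have opposite parity, so for the trans isomer the two substituents are e,e in one chair and a,a in the other.
Chair I (phenyl axial, iodo axial): E = 3.41 kcal/mol.
Chair II (phenyl equatorial, iodo equatorial): E = 0.00 kcal/mol.
Chair II is the more stable (lower-energy) conformer, and in that chair the iodo group is equatorial.

equatorial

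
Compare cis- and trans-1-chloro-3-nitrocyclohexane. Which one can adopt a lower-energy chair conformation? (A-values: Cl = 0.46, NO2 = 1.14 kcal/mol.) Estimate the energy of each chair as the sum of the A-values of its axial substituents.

cis

At 1,3 positions (parity same): cis → (e,e or a,a); trans → (a,e or e,a).
Best chair for cis: E = 0.00 kcal/mol; best chair for trans: E = 0.46 kcal/mol.
The cis isomer is lower by 0.46 kcal/mol.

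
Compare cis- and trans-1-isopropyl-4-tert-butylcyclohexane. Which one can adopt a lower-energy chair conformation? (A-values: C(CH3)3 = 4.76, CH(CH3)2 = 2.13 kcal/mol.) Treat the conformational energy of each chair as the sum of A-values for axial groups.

At 1,4 positions (parity opposite): cis → (a,e or e,a); trans → (e,e or a,a).
Best chair for cis: E = 2.13 kcal/mol; best chair for trans: E = 0.00 kcal/mol.
The trans isomer is lower by 2.13 kcal/mol.

trans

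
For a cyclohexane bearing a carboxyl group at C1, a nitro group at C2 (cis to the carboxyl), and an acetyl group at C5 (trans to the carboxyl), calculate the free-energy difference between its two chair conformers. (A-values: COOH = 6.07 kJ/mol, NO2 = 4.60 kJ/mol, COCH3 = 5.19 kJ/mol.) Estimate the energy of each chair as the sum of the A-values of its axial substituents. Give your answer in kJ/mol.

3.72 kJ/mol

Chair I (carboxyl axial, nitro equatorial, acetyl equatorial): E = 6.07 kJ/mol.
Chair II (carboxyl equatorial, nitro axial, acetyl axial): E = 9.79 kJ/mol.
ΔE = 9.79 − 6.07 = 3.72 kJ/mol; chair I is more stable.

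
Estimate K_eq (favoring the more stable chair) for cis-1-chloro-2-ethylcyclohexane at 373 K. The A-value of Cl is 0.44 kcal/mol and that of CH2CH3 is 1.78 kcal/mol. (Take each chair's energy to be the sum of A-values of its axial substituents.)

C1 and C2 have opposite parity, so for the cis isomer the two substituents are one axial and one equatorial in each chair.
Chair I (chloro axial, ethyl equatorial): E = 0.44 kcal/mol; chair II (chloro equatorial, ethyl axial): E = 1.78 kcal/mol.
ΔG = 1.34 kcal/mol between the two chairs.
K = exp(ΔG/RT) with R = 1.987×10⁻³ kcal mol⁻¹ K⁻¹ and T = 373 K gives K ≈ 6.1.

K ≈ 6.10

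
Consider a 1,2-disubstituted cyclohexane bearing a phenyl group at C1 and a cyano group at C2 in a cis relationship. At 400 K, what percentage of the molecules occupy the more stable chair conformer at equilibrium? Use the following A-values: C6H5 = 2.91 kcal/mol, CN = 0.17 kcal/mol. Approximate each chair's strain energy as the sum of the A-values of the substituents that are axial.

96.9%

C1 and C2 have opposite parity, so for the cis isomer the two substituents are one axial and one equatorial in each chair.
Chair I (phenyl axial, cyano equatorial): E = 2.91 kcal/mol; chair II (phenyl equatorial, cyano axial): E = 0.17 kcal/mol.
ΔG = 2.74 kcal/mol between the two chairs.
K = exp(ΔG/RT) with R = 1.987×10⁻³ kcal mol⁻¹ K⁻¹ and T = 400 K gives K ≈ 31.4.
Fraction in the lower-energy chair = K/(K+1) = 96.9%.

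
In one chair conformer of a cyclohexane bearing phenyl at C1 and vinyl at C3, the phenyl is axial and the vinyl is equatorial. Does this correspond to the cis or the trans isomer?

trans

C1 and C3 have the same parity, so their axial bonds point in the same direction.
With same-parity carbons, two substituents on the same face are both axial or both equatorial; opposite faces give one of each.
Here the groups are axial/equatorial → opposite face → trans.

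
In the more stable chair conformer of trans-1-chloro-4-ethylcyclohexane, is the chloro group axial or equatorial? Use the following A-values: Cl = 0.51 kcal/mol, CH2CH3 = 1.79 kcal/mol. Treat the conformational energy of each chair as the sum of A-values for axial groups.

C1 and C4 have opposite parity, so for the trans isomer the two substituents are e,e in one chair and a,a in the other.
Chair I (chloro axial, ethyl axial): E = 2.30 kcal/mol.
Chair II (chloro equatorial, ethyl equatorial): E = 0.00 kcal/mol.
Chair II is the more stable (lower-energy) conformer, and in that chair the chloro group is equatorial.

equatorial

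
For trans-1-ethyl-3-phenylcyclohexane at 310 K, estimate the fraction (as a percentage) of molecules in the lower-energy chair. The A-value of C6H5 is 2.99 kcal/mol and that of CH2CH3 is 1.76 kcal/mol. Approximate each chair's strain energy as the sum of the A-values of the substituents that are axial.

C1 and C3 have the same parity, so for the trans isomer the two substituents are one axial and one equatorial in each chair.
Chair I (phenyl axial, ethyl equatorial): E = 2.99 kcal/mol; chair II (phenyl equatorial, ethyl axial): E = 1.76 kcal/mol.
ΔG = 1.23 kcal/mol between the two chairs.
K = exp(ΔG/RT) with R = 1.987×10⁻³ kcal mol⁻¹ K⁻¹ and T = 310 K gives K ≈ 7.37.
Fraction in the lower-energy chair = K/(K+1) = 88.0%.

88.0%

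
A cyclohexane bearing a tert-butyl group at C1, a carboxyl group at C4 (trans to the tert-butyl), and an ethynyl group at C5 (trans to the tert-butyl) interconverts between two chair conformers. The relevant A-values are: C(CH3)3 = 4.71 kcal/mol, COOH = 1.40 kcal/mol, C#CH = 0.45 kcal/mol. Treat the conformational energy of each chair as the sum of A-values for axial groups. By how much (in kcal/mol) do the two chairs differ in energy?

Chair I (tert-butyl axial, carboxyl axial, ethynyl equatorial): E = 6.11 kcal/mol.
Chair II (tert-butyl equatorial, carboxyl equatorial, ethynyl axial): E = 0.45 kcal/mol.
ΔE = 6.11 − 0.45 = 5.66 kcal/mol; chair II is more stable.

5.66 kcal/mol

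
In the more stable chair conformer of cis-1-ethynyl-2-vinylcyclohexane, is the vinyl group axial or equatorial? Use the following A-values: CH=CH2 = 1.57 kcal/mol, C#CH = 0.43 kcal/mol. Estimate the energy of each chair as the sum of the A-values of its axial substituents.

C1 and C2 have opposite parity, so for the cis isomer the two substituents are one axial and one equatorial in each chair.
Chair I (vinyl axial, ethynyl equatorial): E = 1.57 kcal/mol.
Chair II (vinyl equatorial, ethynyl axial): E = 0.43 kcal/mol.
Chair II is the more stable (lower-energy) conformer, and in that chair the vinyl group is equatorial.

equatorial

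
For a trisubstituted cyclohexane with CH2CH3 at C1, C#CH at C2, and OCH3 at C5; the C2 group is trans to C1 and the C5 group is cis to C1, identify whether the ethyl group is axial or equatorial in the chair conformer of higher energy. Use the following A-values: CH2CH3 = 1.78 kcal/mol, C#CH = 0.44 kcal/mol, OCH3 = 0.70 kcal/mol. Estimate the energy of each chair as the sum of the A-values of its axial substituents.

axial

Chair I (ethyl axial, ethynyl axial, methoxy axial): E = 2.92 kcal/mol.
Chair II (ethyl equatorial, ethynyl equatorial, methoxy equatorial): E = 0.00 kcal/mol.
Chair I is the less stable (higher-energy) conformer, and in that chair the ethyl group is axial.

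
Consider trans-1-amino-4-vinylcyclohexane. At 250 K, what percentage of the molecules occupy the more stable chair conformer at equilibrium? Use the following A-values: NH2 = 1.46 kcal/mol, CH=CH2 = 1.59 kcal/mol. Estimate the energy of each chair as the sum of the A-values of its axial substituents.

99.8%

C1 and C4 have opposite parity, so for the trans isomer the two substituents are e,e in one chair and a,a in the other.
Chair I (amino axial, vinyl axial): E = 3.05 kcal/mol; chair II (amino equatorial, vinyl equatorial): E = 0.00 kcal/mol.
ΔG = 3.05 kcal/mol between the two chairs.
K = exp(ΔG/RT) with R = 1.987×10⁻³ kcal mol⁻¹ K⁻¹ and T = 250 K gives K ≈ 464.
Fraction in the lower-energy chair = K/(K+1) = 99.8%.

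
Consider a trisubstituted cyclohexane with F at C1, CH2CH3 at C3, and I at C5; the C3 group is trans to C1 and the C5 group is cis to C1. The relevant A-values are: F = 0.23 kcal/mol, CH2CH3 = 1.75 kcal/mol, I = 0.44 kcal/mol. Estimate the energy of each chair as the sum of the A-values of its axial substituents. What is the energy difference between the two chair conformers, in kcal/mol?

Chair I (fluoro axial, ethyl equatorial, iodo axial): E = 0.67 kcal/mol.
Chair II (fluoro equatorial, ethyl axial, iodo equatorial): E = 1.75 kcal/mol.
ΔE = 1.75 − 0.67 = 1.08 kcal/mol; chair I is more stable.

1.08 kcal/mol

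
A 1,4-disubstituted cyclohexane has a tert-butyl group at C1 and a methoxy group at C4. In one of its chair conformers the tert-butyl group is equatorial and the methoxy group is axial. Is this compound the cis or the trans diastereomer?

C1 and C4 have opposite parity, so their axial bonds point in opposite directions.
With opposite-parity carbons, two substituents on the same face are one axial and one equatorial; opposite faces give both axial or both equatorial.
Here the groups are equatorial/axial → same face → cis.

cis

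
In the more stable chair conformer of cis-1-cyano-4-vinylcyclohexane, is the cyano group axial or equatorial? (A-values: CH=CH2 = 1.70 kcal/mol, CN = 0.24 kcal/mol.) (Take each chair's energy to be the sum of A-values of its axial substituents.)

C1 and C4 have opposite parity, so for the cis isomer the two substituents are one axial and one equatorial in each chair.
Chair I (vinyl axial, cyano equatorial): E = 1.70 kcal/mol.
Chair II (vinyl equatorial, cyano axial): E = 0.24 kcal/mol.
Chair II is the more stable (lower-energy) conformer, and in that chair the cyano group is axial.

axial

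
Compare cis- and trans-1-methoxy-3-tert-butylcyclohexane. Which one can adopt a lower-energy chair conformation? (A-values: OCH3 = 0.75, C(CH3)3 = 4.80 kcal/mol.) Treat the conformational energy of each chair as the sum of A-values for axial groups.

At 1,3 positions (parity same): cis → (e,e or a,a); trans → (a,e or e,a).
Best chair for cis: E = 0.00 kcal/mol; best chair for trans: E = 0.75 kcal/mol.
The cis isomer is lower by 0.75 kcal/mol.

cis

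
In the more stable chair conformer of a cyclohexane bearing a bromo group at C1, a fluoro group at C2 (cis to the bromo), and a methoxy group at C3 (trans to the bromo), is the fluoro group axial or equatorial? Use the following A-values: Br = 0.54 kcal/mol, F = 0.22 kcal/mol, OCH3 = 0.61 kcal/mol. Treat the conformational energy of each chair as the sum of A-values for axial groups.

equatorial

Chair I (bromo axial, fluoro equatorial, methoxy equatorial): E = 0.54 kcal/mol.
Chair II (bromo equatorial, fluoro axial, methoxy axial): E = 0.83 kcal/mol.
Chair I is the more stable (lower-energy) conformer, and in that chair the fluoro group is equatorial.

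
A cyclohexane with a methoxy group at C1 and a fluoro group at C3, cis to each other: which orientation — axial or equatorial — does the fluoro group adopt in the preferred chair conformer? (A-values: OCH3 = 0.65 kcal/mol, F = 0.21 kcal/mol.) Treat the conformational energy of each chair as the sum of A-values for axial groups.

equatorial

C1 and C3 have the same parity, so for the cis isomer the two substituents are e,e in one chair and a,a in the other.
Chair I (methoxy axial, fluoro axial): E = 0.86 kcal/mol.
Chair II (methoxy equatorial, fluoro equatorial): E = 0.00 kcal/mol.
Chair II is the more stable (lower-energy) conformer, and in that chair the fluoro group is equatorial.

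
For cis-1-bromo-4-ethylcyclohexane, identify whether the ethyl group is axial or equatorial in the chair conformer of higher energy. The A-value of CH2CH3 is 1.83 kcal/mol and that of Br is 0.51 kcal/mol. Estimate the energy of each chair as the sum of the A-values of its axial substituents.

axial

C1 and C4 have opposite parity, so for the cis isomer the two substituents are one axial and one equatorial in each chair.
Chair I (ethyl axial, bromo equatorial): E = 1.83 kcal/mol.
Chair II (ethyl equatorial, bromo axial): E = 0.51 kcal/mol.
Chair I is the less stable (higher-energy) conformer, and in that chair the ethyl group is axial.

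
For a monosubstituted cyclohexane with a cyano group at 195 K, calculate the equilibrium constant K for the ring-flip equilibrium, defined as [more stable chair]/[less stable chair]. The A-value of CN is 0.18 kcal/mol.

K ≈ 1.59

One chair has the cyano group axial (E = 0.18 kcal/mol) and the other has it equatorial (E = 0).
ΔG = 0.18 kcal/mol between the two chairs.
K = exp(ΔG/RT) with R = 1.987×10⁻³ kcal mol⁻¹ K⁻¹ and T = 195 K gives K ≈ 1.59.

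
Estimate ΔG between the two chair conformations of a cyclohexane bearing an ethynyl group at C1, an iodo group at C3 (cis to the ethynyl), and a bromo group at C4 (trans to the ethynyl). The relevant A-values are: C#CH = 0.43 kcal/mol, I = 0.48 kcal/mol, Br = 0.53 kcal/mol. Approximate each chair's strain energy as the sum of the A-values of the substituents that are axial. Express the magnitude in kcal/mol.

Chair I (ethynyl axial, iodo axial, bromo axial): E = 1.44 kcal/mol.
Chair II (ethynyl equatorial, iodo equatorial, bromo equatorial): E = 0.00 kcal/mol.
ΔE = 1.44 − 0.00 = 1.44 kcal/mol; chair II is more stable.

1.44 kcal/mol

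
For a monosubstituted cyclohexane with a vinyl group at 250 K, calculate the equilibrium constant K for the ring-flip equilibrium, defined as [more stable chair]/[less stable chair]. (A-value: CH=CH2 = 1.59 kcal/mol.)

One chair has the vinyl group axial (E = 1.59 kcal/mol) and the other has it equatorial (E = 0).
ΔG = 1.59 kcal/mol between the two chairs.
K = exp(ΔG/RT) with R = 1.987×10⁻³ kcal mol⁻¹ K⁻¹ and T = 250 K gives K ≈ 24.6.

K ≈ 24.6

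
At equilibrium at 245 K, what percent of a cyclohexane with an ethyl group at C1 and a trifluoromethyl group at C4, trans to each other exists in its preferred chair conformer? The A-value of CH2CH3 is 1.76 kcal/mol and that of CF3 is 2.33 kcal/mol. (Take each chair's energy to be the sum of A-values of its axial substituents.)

100.0%

C1 and C4 have opposite parity, so for the trans isomer the two substituents are e,e in one chair and a,a in the other.
Chair I (ethyl axial, trifluoromethyl axial): E = 4.09 kcal/mol; chair II (ethyl equatorial, trifluoromethyl equatorial): E = 0.00 kcal/mol.
ΔG = 4.09 kcal/mol between the two chairs.
K = exp(ΔG/RT) with R = 1.987×10⁻³ kcal mol⁻¹ K⁻¹ and T = 245 K gives K ≈ 4.45e+03.
Fraction in the lower-energy chair = K/(K+1) = 100.0%.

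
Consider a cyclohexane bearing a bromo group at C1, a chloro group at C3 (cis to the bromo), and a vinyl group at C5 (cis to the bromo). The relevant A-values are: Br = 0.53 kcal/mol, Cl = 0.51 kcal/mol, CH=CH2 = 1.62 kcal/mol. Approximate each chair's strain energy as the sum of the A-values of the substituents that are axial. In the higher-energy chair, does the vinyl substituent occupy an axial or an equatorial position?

Chair I (bromo axial, chloro axial, vinyl axial): E = 2.66 kcal/mol.
Chair II (bromo equatorial, chloro equatorial, vinyl equatorial): E = 0.00 kcal/mol.
Chair I is the less stable (higher-energy) conformer, and in that chair the vinyl group is axial.

axial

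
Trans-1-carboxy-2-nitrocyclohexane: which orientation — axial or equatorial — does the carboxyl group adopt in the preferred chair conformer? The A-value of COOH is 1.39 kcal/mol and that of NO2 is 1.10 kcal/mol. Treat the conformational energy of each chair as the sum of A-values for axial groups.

C1 and C2 have opposite parity, so for the trans isomer the two substituents are e,e in one chair and a,a in the other.
Chair I (carboxyl axial, nitro axial): E = 2.49 kcal/mol.
Chair II (carboxyl equatorial, nitro equatorial): E = 0.00 kcal/mol.
Chair II is the more stable (lower-energy) conformer, and in that chair the carboxyl group is equatorial.

equatorial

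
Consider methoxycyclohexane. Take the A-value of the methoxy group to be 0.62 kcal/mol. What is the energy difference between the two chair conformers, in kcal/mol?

A monosubstituted cyclohexane has one chair with the methoxy group axial (E = A = 0.62 kcal/mol) and one with it equatorial (E = 0).
ΔE = 0.62 − 0 = 0.62 kcal/mol.

0.62 kcal/mol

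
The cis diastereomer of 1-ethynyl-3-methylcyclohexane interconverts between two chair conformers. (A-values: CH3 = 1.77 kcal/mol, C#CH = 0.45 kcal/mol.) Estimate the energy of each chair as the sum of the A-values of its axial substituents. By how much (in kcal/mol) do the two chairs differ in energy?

2.22 kcal/mol

C1 and C3 have the same parity, so for the cis isomer the two substituents are e,e in one chair and a,a in the other.
Chair I (methyl axial, ethynyl axial): E = 2.22 kcal/mol.
Chair II (methyl equatorial, ethynyl equatorial): E = 0.00 kcal/mol.
ΔE = 2.22 − 0.00 = 2.22 kcal/mol; chair II is more stable.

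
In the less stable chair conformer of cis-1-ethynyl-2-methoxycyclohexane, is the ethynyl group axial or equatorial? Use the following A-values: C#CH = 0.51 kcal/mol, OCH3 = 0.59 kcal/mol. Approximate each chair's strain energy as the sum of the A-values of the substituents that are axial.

equatorial

C1 and C2 have opposite parity, so for the cis isomer the two substituents are one axial and one equatorial in each chair.
Chair I (ethynyl axial, methoxy equatorial): E = 0.51 kcal/mol.
Chair II (ethynyl equatorial, methoxy axial): E = 0.59 kcal/mol.
Chair II is the less stable (higher-energy) conformer, and in that chair the ethynyl group is equatorial.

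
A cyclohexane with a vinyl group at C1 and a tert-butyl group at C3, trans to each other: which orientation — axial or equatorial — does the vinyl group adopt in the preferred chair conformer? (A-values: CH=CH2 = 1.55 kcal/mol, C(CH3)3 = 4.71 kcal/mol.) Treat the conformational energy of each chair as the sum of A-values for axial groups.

C1 and C3 have the same parity, so for the trans isomer the two substituents are one axial and one equatorial in each chair.
Chair I (vinyl axial, tert-butyl equatorial): E = 1.55 kcal/mol.
Chair II (vinyl equatorial, tert-butyl axial): E = 4.71 kcal/mol.
Chair I is the more stable (lower-energy) conformer, and in that chair the vinyl group is axial.

axial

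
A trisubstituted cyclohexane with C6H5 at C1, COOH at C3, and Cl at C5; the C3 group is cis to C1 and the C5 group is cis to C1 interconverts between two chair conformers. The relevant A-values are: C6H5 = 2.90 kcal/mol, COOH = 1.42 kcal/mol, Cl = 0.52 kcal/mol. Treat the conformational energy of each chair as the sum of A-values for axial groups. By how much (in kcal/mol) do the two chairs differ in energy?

Chair I (phenyl axial, carboxyl axial, chloro axial): E = 4.84 kcal/mol.
Chair II (phenyl equatorial, carboxyl equatorial, chloro equatorial): E = 0.00 kcal/mol.
ΔE = 4.84 − 0.00 = 4.84 kcal/mol; chair II is more stable.

4.84 kcal/mol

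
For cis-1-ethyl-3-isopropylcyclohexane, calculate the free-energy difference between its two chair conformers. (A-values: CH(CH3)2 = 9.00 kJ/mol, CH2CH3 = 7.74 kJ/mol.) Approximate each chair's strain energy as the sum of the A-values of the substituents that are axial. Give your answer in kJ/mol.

16.74 kJ/mol

C1 and C3 have the same parity, so for the cis isomer the two substituents are e,e in one chair and a,a in the other.
Chair I (isopropyl axial, ethyl axial): E = 16.74 kJ/mol.
Chair II (isopropyl equatorial, ethyl equatorial): E = 0.00 kJ/mol.
ΔE = 16.74 − 0.00 = 16.74 kJ/mol; chair II is more stable.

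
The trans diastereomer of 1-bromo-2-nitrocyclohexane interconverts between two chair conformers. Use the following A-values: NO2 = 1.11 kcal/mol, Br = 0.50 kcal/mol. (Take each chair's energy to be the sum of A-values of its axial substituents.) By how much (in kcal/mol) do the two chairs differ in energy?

C1 and C2 have opposite parity, so for the trans isomer the two substituents are e,e in one chair and a,a in the other.
Chair I (nitro axial, bromo axial): E = 1.61 kcal/mol.
Chair II (nitro equatorial, bromo equatorial): E = 0.00 kcal/mol.
ΔE = 1.61 − 0.00 = 1.61 kcal/mol; chair II is more stable.

1.61 kcal/mol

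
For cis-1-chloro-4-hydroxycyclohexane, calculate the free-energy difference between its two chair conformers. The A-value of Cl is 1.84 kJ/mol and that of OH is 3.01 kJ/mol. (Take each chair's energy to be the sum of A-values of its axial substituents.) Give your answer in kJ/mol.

C1 and C4 have opposite parity, so for the cis isomer the two substituents are one axial and one equatorial in each chair.
Chair I (chloro axial, hydroxyl equatorial): E = 1.84 kJ/mol.
Chair II (chloro equatorial, hydroxyl axial): E = 3.01 kJ/mol.
ΔE = 3.01 − 1.84 = 1.17 kJ/mol; chair I is more stable.

1.17 kJ/mol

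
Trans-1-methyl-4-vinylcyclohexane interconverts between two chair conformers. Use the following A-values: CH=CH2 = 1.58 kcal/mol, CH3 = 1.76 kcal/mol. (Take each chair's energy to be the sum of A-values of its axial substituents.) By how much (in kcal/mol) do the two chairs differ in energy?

3.34 kcal/mol

C1 and C4 have opposite parity, so for the trans isomer the two substituents are e,e in one chair and a,a in the other.
Chair I (vinyl axial, methyl axial): E = 3.34 kcal/mol.
Chair II (vinyl equatorial, methyl equatorial): E = 0.00 kcal/mol.
ΔE = 3.34 − 0.00 = 3.34 kcal/mol; chair II is more stable.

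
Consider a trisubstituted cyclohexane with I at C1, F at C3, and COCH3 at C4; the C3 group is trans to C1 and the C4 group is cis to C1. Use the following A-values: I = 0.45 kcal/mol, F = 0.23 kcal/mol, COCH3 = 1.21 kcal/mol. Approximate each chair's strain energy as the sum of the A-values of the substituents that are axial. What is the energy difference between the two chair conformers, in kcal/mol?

0.99 kcal/mol

Chair I (iodo axial, fluoro equatorial, acetyl equatorial): E = 0.45 kcal/mol.
Chair II (iodo equatorial, fluoro axial, acetyl axial): E = 1.44 kcal/mol.
ΔE = 1.44 − 0.45 = 0.99 kcal/mol; chair I is more stable.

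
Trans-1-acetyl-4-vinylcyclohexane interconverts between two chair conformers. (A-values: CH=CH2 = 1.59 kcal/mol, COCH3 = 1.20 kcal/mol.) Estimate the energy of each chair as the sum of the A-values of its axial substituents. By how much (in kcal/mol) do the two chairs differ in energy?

C1 and C4 have opposite parity, so for the trans isomer the two substituents are e,e in one chair and a,a in the other.
Chair I (vinyl axial, acetyl axial): E = 2.79 kcal/mol.
Chair II (vinyl equatorial, acetyl equatorial): E = 0.00 kcal/mol.
ΔE = 2.79 − 0.00 = 2.79 kcal/mol; chair II is more stable.

2.79 kcal/mol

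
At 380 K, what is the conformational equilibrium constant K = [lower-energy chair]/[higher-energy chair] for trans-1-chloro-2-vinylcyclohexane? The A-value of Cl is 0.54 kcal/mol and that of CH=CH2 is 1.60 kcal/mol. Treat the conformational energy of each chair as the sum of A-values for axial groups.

K ≈ 17.0

C1 and C2 have opposite parity, so for the trans isomer the two substituents are e,e in one chair and a,a in the other.
Chair I (chloro axial, vinyl axial): E = 2.14 kcal/mol; chair II (chloro equatorial, vinyl equatorial): E = 0.00 kcal/mol.
ΔG = 2.14 kcal/mol between the two chairs.
K = exp(ΔG/RT) with R = 1.987×10⁻³ kcal mol⁻¹ K⁻¹ and T = 380 K gives K ≈ 17.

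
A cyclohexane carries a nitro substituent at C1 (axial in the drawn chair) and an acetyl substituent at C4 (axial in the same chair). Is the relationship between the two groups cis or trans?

C1 and C4 have opposite parity, so their axial bonds point in opposite directions.
With opposite-parity carbons, two substituents on the same face are one axial and one equatorial; opposite faces give both axial or both equatorial.
Here the groups are axial/axial → opposite face → trans.

trans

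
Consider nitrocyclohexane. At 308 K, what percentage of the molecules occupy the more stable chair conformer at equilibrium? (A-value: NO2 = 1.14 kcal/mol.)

86.6%

One chair has the nitro group axial (E = 1.14 kcal/mol) and the other has it equatorial (E = 0).
ΔG = 1.14 kcal/mol between the two chairs.
K = exp(ΔG/RT) with R = 1.987×10⁻³ kcal mol⁻¹ K⁻¹ and T = 308 K gives K ≈ 6.44.
Fraction in the lower-energy chair = K/(K+1) = 86.6%.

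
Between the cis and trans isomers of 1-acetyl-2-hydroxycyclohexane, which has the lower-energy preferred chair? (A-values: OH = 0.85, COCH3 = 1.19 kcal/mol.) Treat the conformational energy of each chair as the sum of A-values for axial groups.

At 1,2 positions (parity opposite): cis → (a,e or e,a); trans → (e,e or a,a).
Best chair for cis: E = 0.85 kcal/mol; best chair for trans: E = 0.00 kcal/mol.
The trans isomer is lower by 0.85 kcal/mol.

trans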